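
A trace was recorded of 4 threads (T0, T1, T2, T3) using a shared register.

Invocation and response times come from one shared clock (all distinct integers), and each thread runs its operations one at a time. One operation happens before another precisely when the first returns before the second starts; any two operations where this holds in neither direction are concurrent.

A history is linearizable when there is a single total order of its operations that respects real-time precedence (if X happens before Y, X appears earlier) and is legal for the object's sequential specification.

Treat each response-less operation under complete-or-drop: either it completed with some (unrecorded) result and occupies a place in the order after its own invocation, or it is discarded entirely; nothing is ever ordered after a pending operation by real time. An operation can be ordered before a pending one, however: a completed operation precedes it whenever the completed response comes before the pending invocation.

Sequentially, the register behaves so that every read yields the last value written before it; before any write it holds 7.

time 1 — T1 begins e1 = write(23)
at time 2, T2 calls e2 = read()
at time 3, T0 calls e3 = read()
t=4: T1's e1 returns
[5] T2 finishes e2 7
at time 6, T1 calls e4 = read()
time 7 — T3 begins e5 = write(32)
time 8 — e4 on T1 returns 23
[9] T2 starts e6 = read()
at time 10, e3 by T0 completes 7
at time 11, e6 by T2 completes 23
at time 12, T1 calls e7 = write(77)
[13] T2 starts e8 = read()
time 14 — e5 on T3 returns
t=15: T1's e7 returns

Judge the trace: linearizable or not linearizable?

linearizable

one valid linearization: e2, e3, e1, e4, e6, e5, e7
1. e2 read() → 7, leaving value 7
2. e3 read() → 7, leaving value 7
3. e1 write(23), leaving value 23
4. e4 read() → 23, leaving value 23
5. e6 read() → 23, leaving value 23
6. e5 write(32), leaving value 32
7. e7 write(77), leaving value 77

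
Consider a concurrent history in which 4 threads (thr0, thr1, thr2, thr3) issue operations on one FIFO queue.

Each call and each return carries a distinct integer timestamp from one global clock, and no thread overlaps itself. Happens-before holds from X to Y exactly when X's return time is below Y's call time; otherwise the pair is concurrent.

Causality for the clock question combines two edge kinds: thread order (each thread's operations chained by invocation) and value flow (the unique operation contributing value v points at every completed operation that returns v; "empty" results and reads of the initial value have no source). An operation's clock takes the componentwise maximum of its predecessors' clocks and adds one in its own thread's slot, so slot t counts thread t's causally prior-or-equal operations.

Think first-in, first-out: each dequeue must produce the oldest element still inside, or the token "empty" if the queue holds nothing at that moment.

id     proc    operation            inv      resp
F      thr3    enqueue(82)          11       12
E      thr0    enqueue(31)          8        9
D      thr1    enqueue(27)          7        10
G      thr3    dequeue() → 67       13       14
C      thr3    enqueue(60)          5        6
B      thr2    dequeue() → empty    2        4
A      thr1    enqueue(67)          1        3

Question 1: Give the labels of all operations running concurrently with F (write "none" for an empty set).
F runs from 11 to 12; window-overlapping ops are concurrent
A [1,3]: before
B [2,4]: before
C [5,6]: before
D [7,10]: before
E [8,9]: before
G [13,14]: after

none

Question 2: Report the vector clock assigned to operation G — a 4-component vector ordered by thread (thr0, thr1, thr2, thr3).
invoked at 5, C has no predecessors; its own thr3 bump gives (0, 0, 0, 1)
invoked at 2, B has no predecessors; its own thr2 bump gives (0, 0, 1, 0)
invoked at 1, A has no predecessors; its own thr1 bump gives (0, 1, 0, 0)
invoked at 8, E has no predecessors; its own thr0 bump gives (1, 0, 0, 0)
VC(F, invoked at 11): max of VC(C)=(0, 0, 0, 1), then +1 on thread thr3 → (0, 0, 0, 2)
VC(D, invoked at 7): max of VC(A)=(0, 1, 0, 0), then +1 on thread thr1 → (0, 2, 0, 0)
VC(G, invoked at 13): max of VC(A)=(0, 1, 0, 0), VC(F)=(0, 0, 0, 2), then +1 on thread thr3 → (0, 1, 0, 3)
target: VC(G) = (0, 1, 0, 3)

(0, 1, 0, 3)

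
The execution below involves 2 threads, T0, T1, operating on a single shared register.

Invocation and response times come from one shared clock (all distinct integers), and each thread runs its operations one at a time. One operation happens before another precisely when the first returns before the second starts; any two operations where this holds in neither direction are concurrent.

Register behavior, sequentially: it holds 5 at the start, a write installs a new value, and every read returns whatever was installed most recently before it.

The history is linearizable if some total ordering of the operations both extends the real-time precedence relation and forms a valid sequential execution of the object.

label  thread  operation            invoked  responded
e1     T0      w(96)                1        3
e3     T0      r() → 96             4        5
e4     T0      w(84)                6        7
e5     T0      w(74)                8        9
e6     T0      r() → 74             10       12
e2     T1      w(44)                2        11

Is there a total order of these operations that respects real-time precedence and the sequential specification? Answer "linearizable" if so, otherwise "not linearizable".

one valid linearization: e1, e3, e2, e4, e5, e6
step 1: e1 w(96) — value 96
step 2: e3 r() → 96 — value 96
step 3: e2 w(44) — value 44
step 4: e4 w(84) — value 84
step 5: e5 w(74) — value 74
step 6: e6 r() → 74 — value 74

linearizable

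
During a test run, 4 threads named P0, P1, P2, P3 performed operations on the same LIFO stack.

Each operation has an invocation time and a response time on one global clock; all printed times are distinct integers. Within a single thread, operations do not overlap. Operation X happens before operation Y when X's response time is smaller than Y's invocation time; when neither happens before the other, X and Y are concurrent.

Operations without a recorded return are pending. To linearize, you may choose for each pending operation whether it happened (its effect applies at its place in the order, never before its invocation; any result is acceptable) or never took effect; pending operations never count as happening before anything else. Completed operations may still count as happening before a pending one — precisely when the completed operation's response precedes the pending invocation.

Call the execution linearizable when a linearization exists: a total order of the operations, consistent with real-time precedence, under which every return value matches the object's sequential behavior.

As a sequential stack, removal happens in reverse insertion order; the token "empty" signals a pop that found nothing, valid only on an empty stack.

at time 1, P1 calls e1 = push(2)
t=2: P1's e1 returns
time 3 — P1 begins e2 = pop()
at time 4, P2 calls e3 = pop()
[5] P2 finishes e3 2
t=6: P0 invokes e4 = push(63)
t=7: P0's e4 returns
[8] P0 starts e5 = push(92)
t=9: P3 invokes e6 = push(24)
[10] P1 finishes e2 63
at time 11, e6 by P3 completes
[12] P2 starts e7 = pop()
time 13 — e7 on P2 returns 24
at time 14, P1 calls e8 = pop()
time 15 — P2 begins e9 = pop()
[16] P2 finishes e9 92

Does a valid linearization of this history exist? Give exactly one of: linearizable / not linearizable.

linearizable

a witness: e1, e3, e4, e2, e5, e6, e7, e9
after step 1 (e1 push(2)): stack <2>
after step 2 (e3 pop() → 2): stack <>
after step 3 (e4 push(63)): stack <63>
after step 4 (e2 pop() → 63): stack <>
after step 5 (e5 push(92) (pending, included)): stack <92>
after step 6 (e6 push(24)): stack <92,24>
after step 7 (e7 pop() → 24): stack <92>
after step 8 (e9 pop() → 92): stack <>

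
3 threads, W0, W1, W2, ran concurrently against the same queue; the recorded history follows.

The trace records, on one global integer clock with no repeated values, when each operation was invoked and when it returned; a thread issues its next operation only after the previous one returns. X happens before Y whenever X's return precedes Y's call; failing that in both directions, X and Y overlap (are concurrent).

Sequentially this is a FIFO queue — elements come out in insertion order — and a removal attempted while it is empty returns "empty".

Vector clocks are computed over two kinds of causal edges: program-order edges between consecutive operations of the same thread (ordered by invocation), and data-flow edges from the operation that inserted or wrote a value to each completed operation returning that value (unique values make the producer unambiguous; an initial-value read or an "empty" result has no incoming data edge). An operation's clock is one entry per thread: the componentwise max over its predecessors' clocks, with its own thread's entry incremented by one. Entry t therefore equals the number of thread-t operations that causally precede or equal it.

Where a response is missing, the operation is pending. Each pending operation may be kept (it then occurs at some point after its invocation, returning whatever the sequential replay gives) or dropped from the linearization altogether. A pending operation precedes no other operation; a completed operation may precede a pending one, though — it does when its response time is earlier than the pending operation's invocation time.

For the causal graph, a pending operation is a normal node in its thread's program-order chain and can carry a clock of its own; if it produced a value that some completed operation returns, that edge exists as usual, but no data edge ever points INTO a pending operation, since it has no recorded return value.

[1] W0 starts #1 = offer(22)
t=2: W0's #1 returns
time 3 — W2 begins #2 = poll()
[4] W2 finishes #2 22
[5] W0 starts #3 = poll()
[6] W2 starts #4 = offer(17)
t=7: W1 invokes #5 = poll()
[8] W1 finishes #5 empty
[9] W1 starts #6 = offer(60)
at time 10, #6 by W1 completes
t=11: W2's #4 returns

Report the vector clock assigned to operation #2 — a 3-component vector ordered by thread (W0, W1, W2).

(1, 0, 1)

no predecessors for #5 (invoked 7): W1 increments from zero → (0, 1, 0)
no predecessors for #1 (invoked 1): W0 increments from zero → (1, 0, 0)
VC(#6, invoked at 9): max of VC(#5)=(0, 1, 0), then +1 on thread W1 → (0, 2, 0)
VC(#2, invoked at 3): max of VC(#1)=(1, 0, 0), then +1 on thread W2 → (1, 0, 1)
VC(#3, invoked at 5): max of VC(#1)=(1, 0, 0), then +1 on thread W0 → (2, 0, 0)
VC(#4, invoked at 6): max of VC(#2)=(1, 0, 1), then +1 on thread W2 → (1, 0, 2)
target: VC(#2) = (1, 0, 1)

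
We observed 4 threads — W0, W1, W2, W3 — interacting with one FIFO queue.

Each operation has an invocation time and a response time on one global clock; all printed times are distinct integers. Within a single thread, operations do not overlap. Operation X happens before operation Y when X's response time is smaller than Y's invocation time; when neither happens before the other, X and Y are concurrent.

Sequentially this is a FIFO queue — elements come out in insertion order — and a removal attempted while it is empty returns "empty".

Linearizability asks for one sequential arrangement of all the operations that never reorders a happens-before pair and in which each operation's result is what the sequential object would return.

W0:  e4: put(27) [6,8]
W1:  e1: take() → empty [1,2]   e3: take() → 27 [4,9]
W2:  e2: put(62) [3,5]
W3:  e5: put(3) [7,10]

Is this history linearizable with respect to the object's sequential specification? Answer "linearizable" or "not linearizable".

already the first 9 events (up to e3's response at time 9) admit no linearization; the first 8 still do
3 orders of the 4 completed FIFO queue ops respect real time; none is legal
no escape via the 1 pending operation (e5): every completion choice fails
sample order e1, e2, e3, e4 (pending dropped) stalls at step 3 — e3 take() → 27 has no legal effect
sample order e1, e2, e4, e3 (pending dropped) stalls at step 4 — e3 take() → 27 has no legal effect

not linearizable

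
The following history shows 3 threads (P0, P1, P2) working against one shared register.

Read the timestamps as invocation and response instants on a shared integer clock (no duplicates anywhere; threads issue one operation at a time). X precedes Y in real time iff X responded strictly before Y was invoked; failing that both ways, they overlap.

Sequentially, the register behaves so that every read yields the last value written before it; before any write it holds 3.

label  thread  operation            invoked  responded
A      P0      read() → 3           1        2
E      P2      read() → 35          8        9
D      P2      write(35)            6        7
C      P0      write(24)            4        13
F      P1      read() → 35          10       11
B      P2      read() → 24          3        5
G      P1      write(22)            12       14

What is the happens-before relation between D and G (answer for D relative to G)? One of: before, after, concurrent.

D spans [6,7], G spans [12,14]
resp(D)=7 < inv(G)=12

before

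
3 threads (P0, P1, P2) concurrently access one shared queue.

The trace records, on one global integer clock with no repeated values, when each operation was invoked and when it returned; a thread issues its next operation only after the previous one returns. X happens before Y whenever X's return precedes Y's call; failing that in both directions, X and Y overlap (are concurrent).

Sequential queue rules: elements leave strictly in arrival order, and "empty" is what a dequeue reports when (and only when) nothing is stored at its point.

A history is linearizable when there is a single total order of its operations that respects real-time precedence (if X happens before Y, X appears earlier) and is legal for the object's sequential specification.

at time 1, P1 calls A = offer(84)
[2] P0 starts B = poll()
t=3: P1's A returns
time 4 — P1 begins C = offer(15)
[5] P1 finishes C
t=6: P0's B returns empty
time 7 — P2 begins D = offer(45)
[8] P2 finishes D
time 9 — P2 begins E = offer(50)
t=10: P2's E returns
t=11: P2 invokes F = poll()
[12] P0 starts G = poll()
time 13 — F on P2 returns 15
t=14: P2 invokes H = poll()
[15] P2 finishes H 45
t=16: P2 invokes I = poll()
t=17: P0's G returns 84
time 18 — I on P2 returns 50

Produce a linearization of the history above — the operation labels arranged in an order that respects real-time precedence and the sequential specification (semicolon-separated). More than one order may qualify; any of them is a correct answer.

1. B poll() → empty, leaving queue <>
2. A offer(84), leaving queue <84>
3. C offer(15), leaving queue <84,15>
4. D offer(45), leaving queue <84,15,45>
5. E offer(50), leaving queue <84,15,45,50>
6. G poll() → 84, leaving queue <15,45,50>
7. F poll() → 15, leaving queue <45,50>
8. H poll() → 45, leaving queue <50>
9. I poll() → 50, leaving queue <>

B; A; C; D; E; G; F; H; I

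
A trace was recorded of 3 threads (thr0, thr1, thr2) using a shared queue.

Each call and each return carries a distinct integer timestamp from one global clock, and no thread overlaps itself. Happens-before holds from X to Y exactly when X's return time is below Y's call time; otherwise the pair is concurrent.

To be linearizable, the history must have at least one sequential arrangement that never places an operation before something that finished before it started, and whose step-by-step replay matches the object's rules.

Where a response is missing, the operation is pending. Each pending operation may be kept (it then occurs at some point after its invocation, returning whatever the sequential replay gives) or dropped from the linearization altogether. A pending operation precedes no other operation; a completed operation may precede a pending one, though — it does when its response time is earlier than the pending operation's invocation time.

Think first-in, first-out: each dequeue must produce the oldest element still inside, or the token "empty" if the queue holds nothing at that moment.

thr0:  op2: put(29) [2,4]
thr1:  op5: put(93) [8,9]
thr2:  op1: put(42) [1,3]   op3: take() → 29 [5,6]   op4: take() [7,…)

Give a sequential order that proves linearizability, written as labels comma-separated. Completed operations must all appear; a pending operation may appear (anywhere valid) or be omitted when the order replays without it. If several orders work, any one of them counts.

after step 1 (op2 put(29)): queue <29>
after step 2 (op1 put(42)): queue <29,42>
after step 3 (op3 take() → 29): queue <42>
after step 4 (op4 take() (pending, included)): queue <>
after step 5 (op5 put(93)): queue <93>

op2, op1, op3, op4, op5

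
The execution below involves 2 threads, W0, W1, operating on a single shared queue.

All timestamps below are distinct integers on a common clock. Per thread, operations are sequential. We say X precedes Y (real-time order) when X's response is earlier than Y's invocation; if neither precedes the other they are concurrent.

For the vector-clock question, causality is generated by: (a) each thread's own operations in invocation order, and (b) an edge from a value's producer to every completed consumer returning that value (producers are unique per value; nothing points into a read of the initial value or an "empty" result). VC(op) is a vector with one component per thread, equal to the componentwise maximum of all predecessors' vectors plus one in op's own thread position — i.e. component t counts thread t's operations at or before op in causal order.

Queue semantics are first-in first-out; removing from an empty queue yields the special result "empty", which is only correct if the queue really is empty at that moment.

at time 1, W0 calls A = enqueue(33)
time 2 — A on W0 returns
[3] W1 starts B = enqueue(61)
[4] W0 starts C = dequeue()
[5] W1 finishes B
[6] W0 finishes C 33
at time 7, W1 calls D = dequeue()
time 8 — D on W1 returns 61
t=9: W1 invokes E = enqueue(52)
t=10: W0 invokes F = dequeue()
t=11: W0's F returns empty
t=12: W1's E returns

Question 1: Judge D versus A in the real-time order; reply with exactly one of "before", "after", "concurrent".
Answer: after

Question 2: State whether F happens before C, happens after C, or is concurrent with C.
Answer: after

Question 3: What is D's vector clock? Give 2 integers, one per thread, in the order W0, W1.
Answer: (0, 2)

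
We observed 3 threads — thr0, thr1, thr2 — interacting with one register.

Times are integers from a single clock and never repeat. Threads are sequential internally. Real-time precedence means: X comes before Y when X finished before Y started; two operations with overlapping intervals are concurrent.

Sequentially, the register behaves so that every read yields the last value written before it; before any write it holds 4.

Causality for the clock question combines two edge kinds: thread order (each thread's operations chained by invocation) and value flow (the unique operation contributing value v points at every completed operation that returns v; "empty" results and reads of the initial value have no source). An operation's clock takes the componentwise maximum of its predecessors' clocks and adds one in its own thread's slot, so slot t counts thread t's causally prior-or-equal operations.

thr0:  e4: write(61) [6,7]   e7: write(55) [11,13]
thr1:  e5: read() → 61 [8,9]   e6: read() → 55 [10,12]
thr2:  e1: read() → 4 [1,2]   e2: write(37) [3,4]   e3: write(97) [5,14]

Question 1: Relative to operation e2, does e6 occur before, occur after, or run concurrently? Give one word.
e6 spans [10,12], e2 spans [3,4]
resp(e2)=4 < inv(e6)=10

after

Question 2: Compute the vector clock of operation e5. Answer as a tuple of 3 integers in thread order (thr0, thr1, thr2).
no predecessors for e1 (invoked 1): thr2 increments from zero → (0, 0, 1)
no predecessors for e4 (invoked 6): thr0 increments from zero → (1, 0, 0)
from VC(e1)=(0, 0, 1), e2 (invoked 3) maxes components and bumps thr2 → (0, 0, 2)
from VC(e4)=(1, 0, 0), e5 (invoked 8) maxes components and bumps thr1 → (1, 1, 0)
from VC(e4)=(1, 0, 0), e7 (invoked 11) maxes components and bumps thr0 → (2, 0, 0)
from VC(e2)=(0, 0, 2), e3 (invoked 5) maxes components and bumps thr2 → (0, 0, 3)
from VC(e5)=(1, 1, 0), VC(e7)=(2, 0, 0), e6 (invoked 10) maxes components and bumps thr1 → (2, 2, 0)
target: VC(e5) = (1, 1, 0)

(1, 1, 0)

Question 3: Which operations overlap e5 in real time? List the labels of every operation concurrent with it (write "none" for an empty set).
overlap test against e5 [8,9]: concurrent iff the interval meets 8..9
e1 [1,2]: before
e2 [3,4]: before
e3 [5,14]: concurrent
e4 [6,7]: before
e6 [10,12]: after
e7 [11,13]: after

e3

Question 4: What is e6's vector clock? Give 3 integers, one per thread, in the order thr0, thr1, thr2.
e1 (invocation 1): nothing precedes it; thr2's component alone gives (0, 0, 1)
e4 (invocation 6): nothing precedes it; thr0's component alone gives (1, 0, 0)
VC(e2, invoked at 3): max of VC(e1)=(0, 0, 1), then +1 on thread thr2 → (0, 0, 2)
VC(e5, invoked at 8): max of VC(e4)=(1, 0, 0), then +1 on thread thr1 → (1, 1, 0)
VC(e7, invoked at 11): max of VC(e4)=(1, 0, 0), then +1 on thread thr0 → (2, 0, 0)
VC(e3, invoked at 5): max of VC(e2)=(0, 0, 2), then +1 on thread thr2 → (0, 0, 3)
VC(e6, invoked at 10): max of VC(e5)=(1, 1, 0), VC(e7)=(2, 0, 0), then +1 on thread thr1 → (2, 2, 0)
target: VC(e6) = (2, 2, 0)

(2, 2, 0)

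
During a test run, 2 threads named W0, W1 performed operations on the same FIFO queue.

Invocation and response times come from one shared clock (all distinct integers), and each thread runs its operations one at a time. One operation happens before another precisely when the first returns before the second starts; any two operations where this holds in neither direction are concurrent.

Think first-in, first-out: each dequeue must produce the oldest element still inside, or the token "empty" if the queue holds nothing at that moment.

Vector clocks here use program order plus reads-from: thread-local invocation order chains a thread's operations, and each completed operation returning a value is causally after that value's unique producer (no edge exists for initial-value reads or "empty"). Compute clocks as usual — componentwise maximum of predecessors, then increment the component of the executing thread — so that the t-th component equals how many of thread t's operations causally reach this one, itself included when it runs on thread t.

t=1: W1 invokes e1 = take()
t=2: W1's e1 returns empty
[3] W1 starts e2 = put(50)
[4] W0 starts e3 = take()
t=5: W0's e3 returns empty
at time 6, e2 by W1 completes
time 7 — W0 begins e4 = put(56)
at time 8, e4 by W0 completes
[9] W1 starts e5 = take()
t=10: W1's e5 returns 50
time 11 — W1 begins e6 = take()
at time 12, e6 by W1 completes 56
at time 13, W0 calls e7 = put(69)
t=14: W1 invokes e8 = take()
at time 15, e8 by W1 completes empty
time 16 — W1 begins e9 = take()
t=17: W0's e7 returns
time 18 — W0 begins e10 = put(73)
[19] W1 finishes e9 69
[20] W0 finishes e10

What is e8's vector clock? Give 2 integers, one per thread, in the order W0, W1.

e1, invoked 1, has no incoming edges; only W1's bump applies → (0, 1)
e3, invoked 4, has no incoming edges; only W0's bump applies → (1, 0)
merge at e2 (invoked 3): VC(e1)=(0, 1), own-thread bump on W1 → (0, 2)
merge at e4 (invoked 7): VC(e3)=(1, 0), own-thread bump on W0 → (2, 0)
merge at e5 (invoked 9): VC(e2)=(0, 2), own-thread bump on W1 → (0, 3)
merge at e7 (invoked 13): VC(e4)=(2, 0), own-thread bump on W0 → (3, 0)
merge at e10 (invoked 18): VC(e7)=(3, 0), own-thread bump on W0 → (4, 0)
merge at e6 (invoked 11): VC(e4)=(2, 0), VC(e5)=(0, 3), own-thread bump on W1 → (2, 4)
merge at e8 (invoked 14): VC(e6)=(2, 4), own-thread bump on W1 → (2, 5)
merge at e9 (invoked 16): VC(e7)=(3, 0), VC(e8)=(2, 5), own-thread bump on W1 → (3, 6)
target: VC(e8) = (2, 5)

(2, 5)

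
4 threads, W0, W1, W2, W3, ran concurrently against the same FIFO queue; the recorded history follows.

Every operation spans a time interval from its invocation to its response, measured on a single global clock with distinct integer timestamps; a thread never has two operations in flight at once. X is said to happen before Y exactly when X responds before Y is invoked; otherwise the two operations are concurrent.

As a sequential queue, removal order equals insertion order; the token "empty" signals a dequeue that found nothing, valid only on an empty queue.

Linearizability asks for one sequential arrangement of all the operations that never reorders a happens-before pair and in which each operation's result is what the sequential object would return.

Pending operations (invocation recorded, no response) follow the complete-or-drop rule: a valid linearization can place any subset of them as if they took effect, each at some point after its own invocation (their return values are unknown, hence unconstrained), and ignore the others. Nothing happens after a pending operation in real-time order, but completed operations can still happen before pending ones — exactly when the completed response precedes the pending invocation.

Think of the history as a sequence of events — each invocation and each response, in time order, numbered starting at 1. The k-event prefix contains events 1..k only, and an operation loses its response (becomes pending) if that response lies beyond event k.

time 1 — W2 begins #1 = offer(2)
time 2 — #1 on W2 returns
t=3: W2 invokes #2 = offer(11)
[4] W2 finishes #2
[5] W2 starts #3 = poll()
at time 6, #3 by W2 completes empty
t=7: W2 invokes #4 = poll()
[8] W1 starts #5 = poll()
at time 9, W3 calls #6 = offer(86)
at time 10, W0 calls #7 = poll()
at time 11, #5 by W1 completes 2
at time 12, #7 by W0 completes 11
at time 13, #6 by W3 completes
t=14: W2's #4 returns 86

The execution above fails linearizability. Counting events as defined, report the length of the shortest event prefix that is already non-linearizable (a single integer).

6

events 1..5 are still linearizable — one witness is #1, #2:
step 1: #1 offer(2) — queue <2>
step 2: #2 offer(11) — queue <2,11>
with event 6 included (#3 responding at time 6), all real-time-consistent orders fail
one such order, #1, #2, #3, breaks at step 3 where #3 poll() → empty is illegal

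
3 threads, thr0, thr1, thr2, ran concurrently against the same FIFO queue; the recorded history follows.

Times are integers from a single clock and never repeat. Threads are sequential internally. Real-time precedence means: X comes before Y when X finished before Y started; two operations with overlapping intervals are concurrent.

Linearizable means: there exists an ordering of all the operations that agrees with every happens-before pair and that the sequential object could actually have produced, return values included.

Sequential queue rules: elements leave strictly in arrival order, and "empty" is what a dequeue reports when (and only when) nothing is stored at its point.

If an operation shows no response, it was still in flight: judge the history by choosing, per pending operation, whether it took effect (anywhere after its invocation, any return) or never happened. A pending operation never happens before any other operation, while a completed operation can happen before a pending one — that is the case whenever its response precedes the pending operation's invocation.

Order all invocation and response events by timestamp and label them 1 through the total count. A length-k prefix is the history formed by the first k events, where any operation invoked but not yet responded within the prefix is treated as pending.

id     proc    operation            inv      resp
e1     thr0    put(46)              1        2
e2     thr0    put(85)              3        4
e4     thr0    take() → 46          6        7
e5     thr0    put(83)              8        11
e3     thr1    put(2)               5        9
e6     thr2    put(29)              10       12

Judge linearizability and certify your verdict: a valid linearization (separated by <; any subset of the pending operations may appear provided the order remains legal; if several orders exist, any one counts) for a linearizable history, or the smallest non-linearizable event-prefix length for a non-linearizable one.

after step 1 (e1 put(46)): queue <46>
after step 2 (e2 put(85)): queue <46,85>
after step 3 (e3 put(2)): queue <46,85,2>
after step 4 (e4 take() → 46): queue <85,2>
after step 5 (e5 put(83)): queue <85,2,83>
after step 6 (e6 put(29)): queue <85,2,83,29>

linearizable — witness: e1 < e2 < e3 < e4 < e5 < e6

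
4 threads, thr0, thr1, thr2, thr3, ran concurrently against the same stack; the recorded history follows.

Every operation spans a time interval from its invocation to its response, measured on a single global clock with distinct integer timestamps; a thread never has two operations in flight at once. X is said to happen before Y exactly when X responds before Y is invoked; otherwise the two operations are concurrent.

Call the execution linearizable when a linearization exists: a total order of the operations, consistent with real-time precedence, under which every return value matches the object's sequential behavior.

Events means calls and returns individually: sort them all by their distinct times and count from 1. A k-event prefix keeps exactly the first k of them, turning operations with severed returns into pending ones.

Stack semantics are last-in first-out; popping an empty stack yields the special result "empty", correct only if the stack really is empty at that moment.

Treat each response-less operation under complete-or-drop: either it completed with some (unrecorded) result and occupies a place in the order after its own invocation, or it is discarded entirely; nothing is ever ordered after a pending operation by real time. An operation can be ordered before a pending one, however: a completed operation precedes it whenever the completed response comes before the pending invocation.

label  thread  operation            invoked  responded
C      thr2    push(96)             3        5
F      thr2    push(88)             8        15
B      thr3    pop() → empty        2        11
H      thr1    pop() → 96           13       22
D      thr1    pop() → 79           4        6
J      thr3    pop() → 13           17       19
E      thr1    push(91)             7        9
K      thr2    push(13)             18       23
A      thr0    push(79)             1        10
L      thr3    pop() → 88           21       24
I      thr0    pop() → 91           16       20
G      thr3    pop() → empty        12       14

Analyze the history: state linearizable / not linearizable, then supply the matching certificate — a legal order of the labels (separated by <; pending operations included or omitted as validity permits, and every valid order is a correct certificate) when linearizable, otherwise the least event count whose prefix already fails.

not linearizable — minimal violating prefix: 14 events

already the first 14 events (up to G's response at time 14) admit no linearization; the first 13 still do
real-time-consistent orders of the 6 completed operations: 40 — all fail the stack replay
no completion choice of the 2 pending operations (F, H) rescues it — every subset was tried
for example A, B, C, D, E, G (pending dropped) fails at step 2: B pop() → empty is not legal there
for example A, B, D, C, E, G (pending dropped) fails at step 2: B pop() → empty is not legal there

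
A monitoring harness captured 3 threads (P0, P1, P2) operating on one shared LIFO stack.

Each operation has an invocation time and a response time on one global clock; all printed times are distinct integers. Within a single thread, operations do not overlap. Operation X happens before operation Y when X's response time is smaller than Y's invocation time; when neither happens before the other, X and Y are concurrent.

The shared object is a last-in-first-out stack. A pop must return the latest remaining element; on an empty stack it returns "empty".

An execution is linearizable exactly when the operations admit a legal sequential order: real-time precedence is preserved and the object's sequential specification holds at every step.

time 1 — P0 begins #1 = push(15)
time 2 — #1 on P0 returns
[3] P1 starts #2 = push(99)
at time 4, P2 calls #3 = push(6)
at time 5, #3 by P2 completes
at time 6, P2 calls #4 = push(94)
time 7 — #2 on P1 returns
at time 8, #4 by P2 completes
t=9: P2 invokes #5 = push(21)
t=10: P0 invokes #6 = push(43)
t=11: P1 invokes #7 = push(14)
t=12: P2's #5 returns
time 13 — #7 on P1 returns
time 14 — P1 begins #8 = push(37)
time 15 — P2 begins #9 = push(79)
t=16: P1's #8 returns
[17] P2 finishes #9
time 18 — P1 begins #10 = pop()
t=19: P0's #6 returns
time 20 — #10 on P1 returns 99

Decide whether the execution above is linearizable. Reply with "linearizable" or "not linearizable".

cut after 19 events: linearizable; cut after 20 events (#10 responds, time 20): not linearizable
all 72 real-time-respecting orders fail — 10 completed LIFO stack operations, no legal replay
e.g. #1, #2, #3, #4, #5, #6, #7, #8, #9, #10: illegal at step 10, since #10 pop() → 99 cannot apply there
e.g. #1, #2, #3, #4, #5, #6, #7, #9, #8, #10: illegal at step 10, since #10 pop() → 99 cannot apply there

not linearizable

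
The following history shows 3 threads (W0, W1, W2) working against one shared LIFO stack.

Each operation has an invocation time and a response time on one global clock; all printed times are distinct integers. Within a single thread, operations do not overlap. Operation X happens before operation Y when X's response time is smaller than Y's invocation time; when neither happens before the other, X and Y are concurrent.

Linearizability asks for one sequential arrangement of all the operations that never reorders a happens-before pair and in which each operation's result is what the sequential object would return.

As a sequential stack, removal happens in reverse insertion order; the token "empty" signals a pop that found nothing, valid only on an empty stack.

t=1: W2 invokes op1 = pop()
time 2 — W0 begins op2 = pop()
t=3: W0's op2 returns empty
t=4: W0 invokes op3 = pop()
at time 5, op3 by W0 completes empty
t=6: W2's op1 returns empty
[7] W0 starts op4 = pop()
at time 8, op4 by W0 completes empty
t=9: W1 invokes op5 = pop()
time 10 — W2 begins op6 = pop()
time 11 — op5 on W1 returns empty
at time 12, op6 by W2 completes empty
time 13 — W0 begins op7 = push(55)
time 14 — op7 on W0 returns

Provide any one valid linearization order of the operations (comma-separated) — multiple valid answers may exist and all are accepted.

op1, op2, op3, op4, op5, op6, op7

1. op1 pop() → empty, leaving stack <>
2. op2 pop() → empty, leaving stack <>
3. op3 pop() → empty, leaving stack <>
4. op4 pop() → empty, leaving stack <>
5. op5 pop() → empty, leaving stack <>
6. op6 pop() → empty, leaving stack <>
7. op7 push(55), leaving stack <55>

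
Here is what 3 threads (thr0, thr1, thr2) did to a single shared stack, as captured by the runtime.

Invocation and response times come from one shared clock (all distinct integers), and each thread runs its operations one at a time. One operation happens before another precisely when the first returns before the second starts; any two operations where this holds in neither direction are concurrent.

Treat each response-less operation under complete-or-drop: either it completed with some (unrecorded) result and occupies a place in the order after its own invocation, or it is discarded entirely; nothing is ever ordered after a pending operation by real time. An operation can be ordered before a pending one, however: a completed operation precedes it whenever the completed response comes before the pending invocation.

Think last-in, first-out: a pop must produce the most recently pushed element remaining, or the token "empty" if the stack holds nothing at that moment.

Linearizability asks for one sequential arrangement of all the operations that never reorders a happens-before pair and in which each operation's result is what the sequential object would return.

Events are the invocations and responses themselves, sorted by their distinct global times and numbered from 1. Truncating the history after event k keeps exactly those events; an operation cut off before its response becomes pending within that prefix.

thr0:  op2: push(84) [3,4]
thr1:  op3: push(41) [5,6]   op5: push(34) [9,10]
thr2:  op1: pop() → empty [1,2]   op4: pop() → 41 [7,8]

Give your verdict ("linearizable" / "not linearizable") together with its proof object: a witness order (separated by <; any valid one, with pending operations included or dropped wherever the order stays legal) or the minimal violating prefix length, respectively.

linearizable — witness: op1 < op2 < op3 < op4 < op5

1. op1 pop() → empty, leaving stack <>
2. op2 push(84), leaving stack <84>
3. op3 push(41), leaving stack <84,41>
4. op4 pop() → 41, leaving stack <84>
5. op5 push(34), leaving stack <84,34>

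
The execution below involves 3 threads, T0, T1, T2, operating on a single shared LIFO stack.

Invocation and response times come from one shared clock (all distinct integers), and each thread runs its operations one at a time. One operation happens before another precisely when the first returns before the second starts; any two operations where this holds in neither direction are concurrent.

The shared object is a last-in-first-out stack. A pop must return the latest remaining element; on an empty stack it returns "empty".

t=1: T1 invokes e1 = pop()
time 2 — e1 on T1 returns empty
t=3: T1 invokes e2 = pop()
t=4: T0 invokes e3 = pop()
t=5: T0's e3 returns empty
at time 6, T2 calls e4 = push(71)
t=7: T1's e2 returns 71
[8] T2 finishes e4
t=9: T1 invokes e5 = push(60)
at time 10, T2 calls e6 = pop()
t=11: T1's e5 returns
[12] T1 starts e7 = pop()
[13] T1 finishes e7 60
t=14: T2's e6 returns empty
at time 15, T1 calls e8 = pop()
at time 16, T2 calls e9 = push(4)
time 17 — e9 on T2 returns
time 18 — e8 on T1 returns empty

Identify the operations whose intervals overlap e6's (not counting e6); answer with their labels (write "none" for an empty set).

e5, e7

overlap test against e6 [10,14]: concurrent iff the interval meets 10..14
e1 [1,2]: before
e2 [3,7]: before
e3 [4,5]: before
e4 [6,8]: before
e5 [9,11]: concurrent
e7 [12,13]: concurrent
e8 [15,18]: after
e9 [16,17]: after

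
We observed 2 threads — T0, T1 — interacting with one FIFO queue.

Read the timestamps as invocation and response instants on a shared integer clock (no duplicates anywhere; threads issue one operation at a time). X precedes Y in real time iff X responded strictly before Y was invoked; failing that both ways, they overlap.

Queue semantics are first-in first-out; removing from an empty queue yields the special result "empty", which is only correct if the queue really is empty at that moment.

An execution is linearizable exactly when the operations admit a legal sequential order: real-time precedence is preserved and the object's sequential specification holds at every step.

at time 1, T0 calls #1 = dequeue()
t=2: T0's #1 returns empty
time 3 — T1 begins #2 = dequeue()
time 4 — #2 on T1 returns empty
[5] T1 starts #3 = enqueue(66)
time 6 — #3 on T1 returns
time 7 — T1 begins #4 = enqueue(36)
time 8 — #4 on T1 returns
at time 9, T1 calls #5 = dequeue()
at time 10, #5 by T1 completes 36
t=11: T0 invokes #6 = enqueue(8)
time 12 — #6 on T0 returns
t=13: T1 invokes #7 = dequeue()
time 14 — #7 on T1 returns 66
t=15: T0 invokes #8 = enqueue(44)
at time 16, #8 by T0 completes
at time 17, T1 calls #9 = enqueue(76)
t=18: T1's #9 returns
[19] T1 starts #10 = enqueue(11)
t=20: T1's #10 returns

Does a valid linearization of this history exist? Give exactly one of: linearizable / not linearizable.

prefix check: 1..9 passes, 1..10 fails once #5's time-10 response joins
a single order respects real time; the 5 completed FIFO queue operations fail replay along it
e.g. #1, #2, #3, #4, #5: illegal at step 5, since #5 dequeue() → 36 cannot apply there

not linearizable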